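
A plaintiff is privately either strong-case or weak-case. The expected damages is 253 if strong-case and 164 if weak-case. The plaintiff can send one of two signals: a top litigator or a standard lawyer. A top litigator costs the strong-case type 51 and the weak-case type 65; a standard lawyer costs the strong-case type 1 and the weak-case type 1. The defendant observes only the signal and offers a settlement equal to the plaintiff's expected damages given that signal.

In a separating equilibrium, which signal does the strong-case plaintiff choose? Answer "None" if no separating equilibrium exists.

Try strong-case → top litigator, weak-case → standard lawyer:
  Under separation the defendant infers type exactly: top litigator → strong-case (pays 253), standard lawyer → weak-case (pays 164).
  Strong-case: top litigator gives 253 − 51 = 202; standard lawyer gives 164 − 1 = 163. No deviation. ✓
  Weak-case: standard lawyer gives 164 − 1 = 163; top litigator gives 253 − 65 = 188. Would deviate. ✗
Try strong-case → standard lawyer, weak-case → top litigator:
  Under separation the defendant infers type exactly: standard lawyer → strong-case (pays 253), top litigator → weak-case (pays 164).
  Strong-case: standard lawyer gives 253 − 1 = 252; top litigator gives 164 − 51 = 113. No deviation. ✓
  Weak-case: top litigator gives 164 − 65 = 99; standard lawyer gives 253 − 1 = 252. Would deviate. ✗
Neither assignment is incentive-compatible.

None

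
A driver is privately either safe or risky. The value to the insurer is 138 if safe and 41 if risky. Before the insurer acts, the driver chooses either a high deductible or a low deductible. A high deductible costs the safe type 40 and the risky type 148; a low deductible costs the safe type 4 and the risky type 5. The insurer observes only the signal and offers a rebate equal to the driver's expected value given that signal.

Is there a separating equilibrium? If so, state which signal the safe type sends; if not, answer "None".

high deductible

Try safe → high deductible, risky → low deductible:
  If types separate, high deductible earns payment 138 and low deductible earns 41.
  Safe: high deductible gives 138 − 40 = 98; low deductible gives 41 − 4 = 37. No deviation. ✓
  Risky: low deductible gives 41 − 5 = 36; high deductible gives 138 − 148 = -10. No deviation. ✓
Both hold — the safe type sends high deductible.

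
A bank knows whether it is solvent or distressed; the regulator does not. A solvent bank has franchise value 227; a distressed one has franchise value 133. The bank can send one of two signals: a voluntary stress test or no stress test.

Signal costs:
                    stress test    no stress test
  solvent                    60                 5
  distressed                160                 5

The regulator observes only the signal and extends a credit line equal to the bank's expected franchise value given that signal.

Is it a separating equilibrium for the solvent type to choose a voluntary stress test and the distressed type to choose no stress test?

If types separate, stress test earns payment 227 and no stress test earns 133.
Solvent: stress test gives 227 − 60 = 167; no stress test gives 133 − 5 = 128. No deviation. ✓
Distressed: no stress test gives 133 − 5 = 128; stress test gives 227 − 160 = 67. No deviation. ✓
Both incentive constraints hold.

Yes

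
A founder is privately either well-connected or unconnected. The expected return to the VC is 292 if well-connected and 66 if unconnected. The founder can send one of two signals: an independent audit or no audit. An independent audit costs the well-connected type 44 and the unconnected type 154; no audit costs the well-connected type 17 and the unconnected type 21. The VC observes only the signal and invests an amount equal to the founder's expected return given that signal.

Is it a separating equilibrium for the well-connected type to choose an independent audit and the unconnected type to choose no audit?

No

If types separate, audit earns payment 292 and no audit earns 66.
Well-connected: audit gives 292 − 44 = 248; no audit gives 66 − 17 = 49. No deviation. ✓
Unconnected: no audit gives 66 − 21 = 45; audit gives 292 − 154 = 138. Would deviate. ✗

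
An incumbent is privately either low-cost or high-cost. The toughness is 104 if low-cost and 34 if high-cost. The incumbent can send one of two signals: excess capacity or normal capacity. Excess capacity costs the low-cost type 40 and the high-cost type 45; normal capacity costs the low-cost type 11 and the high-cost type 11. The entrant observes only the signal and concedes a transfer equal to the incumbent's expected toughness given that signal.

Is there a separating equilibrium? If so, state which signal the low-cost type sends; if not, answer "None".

Try low-cost → excess capacity, high-cost → normal capacity:
  If types separate, excess capacity earns payment 104 and normal capacity earns 34.
  Low-cost: excess capacity gives 104 − 40 = 64; normal capacity gives 34 − 11 = 23. No deviation. ✓
  High-cost: normal capacity gives 34 − 11 = 23; excess capacity gives 104 − 45 = 59. Would deviate. ✗
Try low-cost → normal capacity, high-cost → excess capacity:
  If types separate, normal capacity earns payment 104 and excess capacity earns 34.
  Low-cost: normal capacity gives 104 − 11 = 93; excess capacity gives 34 − 40 = -6. No deviation. ✓
  High-cost: excess capacity gives 34 − 45 = -11; normal capacity gives 104 − 11 = 93. Would deviate. ✗
Neither assignment is incentive-compatible.

None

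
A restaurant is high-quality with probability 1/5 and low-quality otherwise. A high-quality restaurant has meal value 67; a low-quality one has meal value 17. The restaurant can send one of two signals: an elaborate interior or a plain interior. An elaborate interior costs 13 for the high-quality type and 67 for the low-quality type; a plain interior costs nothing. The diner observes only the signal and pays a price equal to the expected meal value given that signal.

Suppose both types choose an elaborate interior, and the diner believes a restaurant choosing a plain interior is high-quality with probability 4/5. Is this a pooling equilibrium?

On the equilibrium path (elaborate interior) the diner holds the prior 1/5 and pays 1/5·67 + 4/5·17 = 27. Off-path (plain interior) belief 4/5 gives 4/5·67 + 1/5·17 = 57.
High-quality: elaborate interior gives 27 − 13 = 14; plain interior gives 57 − 0 = 57. Deviates. ✗
Low-quality: elaborate interior gives 27 − 67 = -40; plain interior gives 57 − 0 = 57. Deviates. ✗

No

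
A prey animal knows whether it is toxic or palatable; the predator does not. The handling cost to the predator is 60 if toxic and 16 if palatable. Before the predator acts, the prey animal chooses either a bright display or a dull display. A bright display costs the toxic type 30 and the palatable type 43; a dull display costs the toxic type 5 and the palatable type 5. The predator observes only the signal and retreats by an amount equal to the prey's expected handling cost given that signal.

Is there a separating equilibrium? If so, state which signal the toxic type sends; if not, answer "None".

None

Try toxic → bright display, palatable → dull display:
  Under separation the predator infers type exactly: bright display → toxic (pays 60), dull display → palatable (pays 16).
  Toxic: bright display gives 60 − 30 = 30; dull display gives 16 − 5 = 11. No deviation. ✓
  Palatable: dull display gives 16 − 5 = 11; bright display gives 60 − 43 = 17. Would deviate. ✗
Try toxic → dull display, palatable → bright display:
  Under separation the predator infers type exactly: dull display → toxic (pays 60), bright display → palatable (pays 16).
  Toxic: dull display gives 60 − 5 = 55; bright display gives 16 − 30 = -14. No deviation. ✓
  Palatable: bright display gives 16 − 43 = -27; dull display gives 60 − 5 = 55. Would deviate. ✗
Neither assignment is incentive-compatible.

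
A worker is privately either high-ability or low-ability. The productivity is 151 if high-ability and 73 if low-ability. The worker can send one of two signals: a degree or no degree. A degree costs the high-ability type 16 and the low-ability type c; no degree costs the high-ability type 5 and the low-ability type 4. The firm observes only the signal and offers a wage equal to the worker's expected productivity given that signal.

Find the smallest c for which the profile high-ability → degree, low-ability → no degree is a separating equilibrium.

Under separation: degree → high-ability (pays 151); no degree → low-ability (pays 73).
High-ability: 151 − 16 = 135 ≥ 73 − 5 = 68. Holds regardless of c. ✓
Low-ability: 73 − 4 ≥ 151 − c, so c ≥ 151 − 69 = 82.

82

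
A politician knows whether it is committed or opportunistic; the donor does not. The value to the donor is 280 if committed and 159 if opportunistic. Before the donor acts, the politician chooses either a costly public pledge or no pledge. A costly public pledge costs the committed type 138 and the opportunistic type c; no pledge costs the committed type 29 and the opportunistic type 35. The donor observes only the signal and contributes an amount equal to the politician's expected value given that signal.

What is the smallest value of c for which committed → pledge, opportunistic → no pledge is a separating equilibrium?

Under separation: pledge → committed (pays 280); no pledge → opportunistic (pays 159).
Committed: 280 − 138 = 142 ≥ 159 − 29 = 130. Holds regardless of c. ✓
Opportunistic: 159 − 35 ≥ 280 − c, so c ≥ 280 − 124 = 156.

156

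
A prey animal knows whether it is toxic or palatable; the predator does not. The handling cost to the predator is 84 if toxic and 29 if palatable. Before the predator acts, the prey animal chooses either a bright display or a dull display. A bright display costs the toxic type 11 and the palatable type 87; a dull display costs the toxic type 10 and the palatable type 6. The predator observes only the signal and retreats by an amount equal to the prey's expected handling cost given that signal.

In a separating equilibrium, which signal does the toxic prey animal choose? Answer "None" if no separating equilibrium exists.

bright display

Try toxic → bright display, palatable → dull display:
  If types separate, bright display earns payment 84 and dull display earns 29.
  Toxic: bright display gives 84 − 11 = 73; dull display gives 29 − 10 = 19. No deviation. ✓
  Palatable: dull display gives 29 − 6 = 23; bright display gives 84 − 87 = -3. No deviation. ✓
Both hold — the toxic type sends bright display.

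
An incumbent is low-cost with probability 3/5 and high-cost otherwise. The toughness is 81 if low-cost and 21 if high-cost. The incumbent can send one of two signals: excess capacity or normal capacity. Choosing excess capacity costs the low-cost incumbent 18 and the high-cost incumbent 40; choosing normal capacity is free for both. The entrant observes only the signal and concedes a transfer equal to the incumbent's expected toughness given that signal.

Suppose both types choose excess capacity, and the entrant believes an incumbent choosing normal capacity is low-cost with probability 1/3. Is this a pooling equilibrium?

No

At the pooled signal (excess capacity) the entrant holds the prior 3/5 and pays 3/5·81 + 2/5·21 = 57. Off-path (normal capacity) belief 1/3 gives 1/3·81 + 2/3·21 = 41.
Low-cost: excess capacity gives 57 − 18 = 39; normal capacity gives 41 − 0 = 41. Deviates. ✗
High-cost: excess capacity gives 57 − 40 = 17; normal capacity gives 41 − 0 = 41. Deviates. ✗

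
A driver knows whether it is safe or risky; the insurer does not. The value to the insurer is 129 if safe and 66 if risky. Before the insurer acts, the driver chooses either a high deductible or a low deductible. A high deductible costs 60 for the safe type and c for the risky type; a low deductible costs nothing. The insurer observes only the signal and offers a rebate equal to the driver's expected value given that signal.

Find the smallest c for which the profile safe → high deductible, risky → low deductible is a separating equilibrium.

63

Under separation: high deductible → safe (pays 129); low deductible → risky (pays 66).
Safe: 129 − 60 = 69 ≥ 66 − 0 = 66. Holds regardless of c. ✓
Risky: 66 − 0 ≥ 129 − c, so c ≥ 129 − 66 = 63.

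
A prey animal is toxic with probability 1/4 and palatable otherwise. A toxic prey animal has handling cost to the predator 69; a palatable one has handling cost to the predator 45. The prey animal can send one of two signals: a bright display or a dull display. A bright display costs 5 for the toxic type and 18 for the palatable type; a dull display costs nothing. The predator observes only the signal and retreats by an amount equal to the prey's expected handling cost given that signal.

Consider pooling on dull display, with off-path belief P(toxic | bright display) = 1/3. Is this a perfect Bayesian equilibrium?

At the pooled signal (dull display) the predator holds the prior 1/4 and pays 1/4·69 + 3/4·45 = 51. Off-path (bright display) belief 1/3 gives 1/3·69 + 2/3·45 = 53.
Toxic: dull display gives 51 − 0 = 51; bright display gives 53 − 5 = 48. Stays. ✓
Palatable: dull display gives 51 − 0 = 51; bright display gives 53 − 18 = 35. Stays. ✓

Yes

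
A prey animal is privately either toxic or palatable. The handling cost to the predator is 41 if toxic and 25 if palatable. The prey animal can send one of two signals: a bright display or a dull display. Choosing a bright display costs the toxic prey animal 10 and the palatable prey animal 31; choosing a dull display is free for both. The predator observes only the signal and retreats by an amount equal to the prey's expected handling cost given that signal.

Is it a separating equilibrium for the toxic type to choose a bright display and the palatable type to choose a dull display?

Yes

Under separation the predator infers type exactly: bright display → toxic (pays 41), dull display → palatable (pays 25).
Toxic: bright display gives 41 − 10 = 31; dull display gives 25 − 0 = 25. No deviation. ✓
Palatable: dull display gives 25 − 0 = 25; bright display gives 41 − 31 = 10. No deviation. ✓
Neither type gains from mimicking the other.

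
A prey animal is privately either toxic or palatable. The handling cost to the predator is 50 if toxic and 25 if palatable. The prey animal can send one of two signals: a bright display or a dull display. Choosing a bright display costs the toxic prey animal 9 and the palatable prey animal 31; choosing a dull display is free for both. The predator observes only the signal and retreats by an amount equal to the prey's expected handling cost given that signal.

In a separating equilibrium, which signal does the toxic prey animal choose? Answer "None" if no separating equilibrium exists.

bright display

Try toxic → bright display, palatable → dull display:
  Under separation the predator infers type exactly: bright display → toxic (pays 50), dull display → palatable (pays 25).
  Toxic: bright display gives 50 − 9 = 41; dull display gives 25 − 0 = 25. No deviation. ✓
  Palatable: dull display gives 25 − 0 = 25; bright display gives 50 − 31 = 19. No deviation. ✓
Both hold — the toxic type sends bright display.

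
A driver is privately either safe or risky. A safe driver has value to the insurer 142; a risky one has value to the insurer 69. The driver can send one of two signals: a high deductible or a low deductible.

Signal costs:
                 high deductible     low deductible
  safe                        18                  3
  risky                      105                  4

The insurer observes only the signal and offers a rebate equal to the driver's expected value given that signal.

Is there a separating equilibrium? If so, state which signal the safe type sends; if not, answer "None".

high deductible

Try safe → high deductible, risky → low deductible:
  Under separation the insurer infers type exactly: high deductible → safe (pays 142), low deductible → risky (pays 69).
  Safe: high deductible gives 142 − 18 = 124; low deductible gives 69 − 3 = 66. No deviation. ✓
  Risky: low deductible gives 69 − 4 = 65; high deductible gives 142 − 105 = 37. No deviation. ✓
Both hold — the safe type sends high deductible.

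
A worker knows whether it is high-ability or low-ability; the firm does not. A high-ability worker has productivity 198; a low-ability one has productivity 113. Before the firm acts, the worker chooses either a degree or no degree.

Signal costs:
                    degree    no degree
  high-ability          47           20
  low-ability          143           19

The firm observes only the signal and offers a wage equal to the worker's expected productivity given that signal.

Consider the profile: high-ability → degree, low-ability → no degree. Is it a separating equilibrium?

If types separate, degree earns payment 198 and no degree earns 113.
High-ability: degree gives 198 − 47 = 151; no degree gives 113 − 20 = 93. No deviation. ✓
Low-ability: no degree gives 113 − 19 = 94; degree gives 198 − 143 = 55. No deviation. ✓
Both incentive constraints hold.

Yes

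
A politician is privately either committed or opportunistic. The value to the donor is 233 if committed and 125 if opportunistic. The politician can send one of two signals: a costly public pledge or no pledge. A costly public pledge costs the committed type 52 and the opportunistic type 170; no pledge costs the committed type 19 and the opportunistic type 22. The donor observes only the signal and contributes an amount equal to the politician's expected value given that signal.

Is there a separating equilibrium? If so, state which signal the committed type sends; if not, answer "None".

Try committed → pledge, opportunistic → no pledge:
  Under separation the donor infers type exactly: pledge → committed (pays 233), no pledge → opportunistic (pays 125).
  Committed: pledge gives 233 − 52 = 181; no pledge gives 125 − 19 = 106. No deviation. ✓
  Opportunistic: no pledge gives 125 − 22 = 103; pledge gives 233 − 170 = 63. No deviation. ✓
Both hold — the committed type sends pledge.

pledge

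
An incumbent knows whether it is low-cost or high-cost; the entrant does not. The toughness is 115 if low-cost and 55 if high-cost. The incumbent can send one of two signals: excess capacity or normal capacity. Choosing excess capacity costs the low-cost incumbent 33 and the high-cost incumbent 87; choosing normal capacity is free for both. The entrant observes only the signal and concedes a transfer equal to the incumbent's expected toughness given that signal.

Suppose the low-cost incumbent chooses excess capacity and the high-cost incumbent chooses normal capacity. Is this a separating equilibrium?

Yes

Under separation the entrant infers type exactly: excess capacity → low-cost (pays 115), normal capacity → high-cost (pays 55).
Low-cost: excess capacity gives 115 − 33 = 82; normal capacity gives 55 − 0 = 55. No deviation. ✓
High-cost: normal capacity gives 55 − 0 = 55; excess capacity gives 115 − 87 = 28. No deviation. ✓
Neither type gains from mimicking the other.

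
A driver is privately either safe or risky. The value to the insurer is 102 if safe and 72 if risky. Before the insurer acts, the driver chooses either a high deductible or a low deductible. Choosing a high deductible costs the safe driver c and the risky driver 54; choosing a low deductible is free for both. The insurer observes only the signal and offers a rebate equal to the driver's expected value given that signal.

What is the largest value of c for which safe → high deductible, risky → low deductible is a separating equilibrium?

Under separation: high deductible → safe (pays 102); low deductible → risky (pays 72).
Risky: 72 − 0 = 72 ≥ 102 − 54 = 48. Holds regardless of c. ✓
Safe: 102 − c ≥ 72 − 0, so c ≤ 102 − 72 = 30.

30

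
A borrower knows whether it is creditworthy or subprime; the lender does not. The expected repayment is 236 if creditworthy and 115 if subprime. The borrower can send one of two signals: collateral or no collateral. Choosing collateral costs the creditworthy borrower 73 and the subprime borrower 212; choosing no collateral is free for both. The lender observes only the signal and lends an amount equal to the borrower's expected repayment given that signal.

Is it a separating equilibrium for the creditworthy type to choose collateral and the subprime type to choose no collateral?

If types separate, collateral earns payment 236 and no collateral earns 115.
Creditworthy: collateral gives 236 − 73 = 163; no collateral gives 115 − 0 = 115. No deviation. ✓
Subprime: no collateral gives 115 − 0 = 115; collateral gives 236 − 212 = 24. No deviation. ✓
Neither type gains from mimicking the other.

Yes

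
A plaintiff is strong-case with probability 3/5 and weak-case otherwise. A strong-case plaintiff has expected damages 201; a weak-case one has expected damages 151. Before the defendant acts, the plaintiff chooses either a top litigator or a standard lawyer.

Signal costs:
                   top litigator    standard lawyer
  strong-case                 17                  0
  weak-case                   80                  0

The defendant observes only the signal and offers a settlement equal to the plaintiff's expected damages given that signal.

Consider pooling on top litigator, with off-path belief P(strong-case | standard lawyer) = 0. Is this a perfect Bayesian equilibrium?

At the pooled signal (top litigator) the defendant holds the prior 3/5 and pays 3/5·201 + 2/5·151 = 181. Off-path (standard lawyer) belief 0 gives 0·201 + 1·151 = 151.
Strong-case: top litigator gives 181 − 17 = 164; standard lawyer gives 151 − 0 = 151. Stays. ✓
Weak-case: top litigator gives 181 − 80 = 101; standard lawyer gives 151 − 0 = 151. Deviates. ✗

No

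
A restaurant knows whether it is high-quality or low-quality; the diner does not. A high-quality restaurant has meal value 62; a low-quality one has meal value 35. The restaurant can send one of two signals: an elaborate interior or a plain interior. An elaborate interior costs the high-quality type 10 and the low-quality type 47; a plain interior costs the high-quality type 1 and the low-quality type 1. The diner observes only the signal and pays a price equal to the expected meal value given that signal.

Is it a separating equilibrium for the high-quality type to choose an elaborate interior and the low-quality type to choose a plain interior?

If types separate, elaborate interior earns payment 62 and plain interior earns 35.
High-quality: elaborate interior gives 62 − 10 = 52; plain interior gives 35 − 1 = 34. No deviation. ✓
Low-quality: plain interior gives 35 − 1 = 34; elaborate interior gives 62 − 47 = 15. No deviation. ✓
Neither type gains from mimicking the other.

Yes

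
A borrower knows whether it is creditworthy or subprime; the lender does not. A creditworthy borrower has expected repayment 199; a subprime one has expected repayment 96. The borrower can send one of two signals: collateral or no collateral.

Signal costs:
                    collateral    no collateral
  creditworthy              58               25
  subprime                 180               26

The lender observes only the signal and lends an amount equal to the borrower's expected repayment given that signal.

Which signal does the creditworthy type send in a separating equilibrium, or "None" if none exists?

collateral

Try creditworthy → collateral, subprime → no collateral:
  If types separate, collateral earns payment 199 and no collateral earns 96.
  Creditworthy: collateral gives 199 − 58 = 141; no collateral gives 96 − 25 = 71. No deviation. ✓
  Subprime: no collateral gives 96 − 26 = 70; collateral gives 199 − 180 = 19. No deviation. ✓
Both hold — the creditworthy type sends collateral.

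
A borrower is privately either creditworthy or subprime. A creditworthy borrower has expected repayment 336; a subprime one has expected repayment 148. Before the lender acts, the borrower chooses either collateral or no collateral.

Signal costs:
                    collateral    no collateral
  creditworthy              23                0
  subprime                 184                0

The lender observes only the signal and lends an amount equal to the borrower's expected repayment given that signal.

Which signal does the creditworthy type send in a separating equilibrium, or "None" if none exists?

Try creditworthy → collateral, subprime → no collateral:
  If types separate, collateral earns payment 336 and no collateral earns 148.
  Creditworthy: collateral gives 336 − 23 = 313; no collateral gives 148 − 0 = 148. No deviation. ✓
  Subprime: no collateral gives 148 − 0 = 148; collateral gives 336 − 184 = 152. Would deviate. ✗
Try creditworthy → no collateral, subprime → collateral:
  If types separate, no collateral earns payment 336 and collateral earns 148.
  Creditworthy: no collateral gives 336 − 0 = 336; collateral gives 148 − 23 = 125. No deviation. ✓
  Subprime: collateral gives 148 − 184 = -36; no collateral gives 336 − 0 = 336. Would deviate. ✗
Neither assignment is incentive-compatible.

None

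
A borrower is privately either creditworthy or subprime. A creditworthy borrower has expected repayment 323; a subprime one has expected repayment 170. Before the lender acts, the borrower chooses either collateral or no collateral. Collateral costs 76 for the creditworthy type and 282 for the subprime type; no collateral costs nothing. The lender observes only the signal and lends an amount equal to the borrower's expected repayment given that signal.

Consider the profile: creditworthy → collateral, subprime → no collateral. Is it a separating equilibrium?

Yes

Under separation the lender infers type exactly: collateral → creditworthy (pays 323), no collateral → subprime (pays 170).
Creditworthy: collateral gives 323 − 76 = 247; no collateral gives 170 − 0 = 170. No deviation. ✓
Subprime: no collateral gives 170 − 0 = 170; collateral gives 323 − 282 = 41. No deviation. ✓
Both incentive constraints hold.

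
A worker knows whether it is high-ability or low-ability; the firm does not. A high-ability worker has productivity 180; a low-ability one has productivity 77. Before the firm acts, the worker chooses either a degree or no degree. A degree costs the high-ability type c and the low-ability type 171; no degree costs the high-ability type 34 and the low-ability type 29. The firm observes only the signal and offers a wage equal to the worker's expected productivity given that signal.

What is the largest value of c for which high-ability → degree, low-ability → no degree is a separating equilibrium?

137

Under separation: degree → high-ability (pays 180); no degree → low-ability (pays 77).
Low-ability: 77 − 29 = 48 ≥ 180 − 171 = 9. Holds regardless of c. ✓
High-ability: 180 − c ≥ 77 − 34, so c ≤ 180 − 43 = 137.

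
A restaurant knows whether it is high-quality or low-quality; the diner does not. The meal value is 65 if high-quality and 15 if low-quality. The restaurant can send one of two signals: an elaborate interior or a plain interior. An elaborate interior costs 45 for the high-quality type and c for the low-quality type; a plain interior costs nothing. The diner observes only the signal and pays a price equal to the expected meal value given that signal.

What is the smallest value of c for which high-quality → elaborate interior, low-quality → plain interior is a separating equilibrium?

Under separation: elaborate interior → high-quality (pays 65); plain interior → low-quality (pays 15).
High-quality: 65 − 45 = 20 ≥ 15 − 0 = 15. Holds regardless of c. ✓
Low-quality: 15 − 0 ≥ 65 − c, so c ≥ 65 − 15 = 50.

50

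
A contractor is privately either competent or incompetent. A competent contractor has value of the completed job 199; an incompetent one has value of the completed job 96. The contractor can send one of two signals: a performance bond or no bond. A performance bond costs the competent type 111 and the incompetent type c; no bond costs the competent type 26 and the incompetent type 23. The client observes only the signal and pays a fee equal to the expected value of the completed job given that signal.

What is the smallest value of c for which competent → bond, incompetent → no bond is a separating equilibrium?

126

Under separation: bond → competent (pays 199); no bond → incompetent (pays 96).
Competent: 199 − 111 = 88 ≥ 96 − 26 = 70. Holds regardless of c. ✓
Incompetent: 96 − 23 ≥ 199 − c, so c ≥ 199 − 73 = 126.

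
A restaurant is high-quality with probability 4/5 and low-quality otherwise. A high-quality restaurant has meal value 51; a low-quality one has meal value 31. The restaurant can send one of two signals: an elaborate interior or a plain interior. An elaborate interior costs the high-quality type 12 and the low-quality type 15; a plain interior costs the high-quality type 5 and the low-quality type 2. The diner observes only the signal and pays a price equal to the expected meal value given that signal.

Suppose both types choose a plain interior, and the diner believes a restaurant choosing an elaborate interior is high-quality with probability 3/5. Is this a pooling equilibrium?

Yes

At the pooled signal (plain interior) the diner holds the prior 4/5 and pays 4/5·51 + 1/5·31 = 47. Off-path (elaborate interior) belief 3/5 gives 3/5·51 + 2/5·31 = 43.
High-quality: plain interior gives 47 − 5 = 42; elaborate interior gives 43 − 12 = 31. Stays. ✓
Low-quality: plain interior gives 47 − 2 = 45; elaborate interior gives 43 − 15 = 28. Stays. ✓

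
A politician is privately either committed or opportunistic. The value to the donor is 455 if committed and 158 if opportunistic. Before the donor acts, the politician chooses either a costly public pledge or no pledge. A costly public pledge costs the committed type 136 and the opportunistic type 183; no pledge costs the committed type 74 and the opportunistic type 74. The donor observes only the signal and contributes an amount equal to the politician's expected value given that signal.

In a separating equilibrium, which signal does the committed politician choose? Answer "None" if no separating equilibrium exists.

None

Try committed → pledge, opportunistic → no pledge:
  Under separation the donor infers type exactly: pledge → committed (pays 455), no pledge → opportunistic (pays 158).
  Committed: pledge gives 455 − 136 = 319; no pledge gives 158 − 74 = 84. No deviation. ✓
  Opportunistic: no pledge gives 158 − 74 = 84; pledge gives 455 − 183 = 272. Would deviate. ✗
Try committed → no pledge, opportunistic → pledge:
  Under separation the donor infers type exactly: no pledge → committed (pays 455), pledge → opportunistic (pays 158).
  Committed: no pledge gives 455 − 74 = 381; pledge gives 158 − 136 = 22. No deviation. ✓
  Opportunistic: pledge gives 158 − 183 = -25; no pledge gives 455 − 74 = 381. Would deviate. ✗
Neither assignment is incentive-compatible.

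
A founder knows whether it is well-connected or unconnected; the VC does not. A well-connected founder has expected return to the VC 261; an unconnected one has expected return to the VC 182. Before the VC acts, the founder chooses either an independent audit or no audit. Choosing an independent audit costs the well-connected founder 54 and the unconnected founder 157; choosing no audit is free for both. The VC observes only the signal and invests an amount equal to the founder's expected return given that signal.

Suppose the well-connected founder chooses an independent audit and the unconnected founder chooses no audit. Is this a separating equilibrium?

If types separate, audit earns payment 261 and no audit earns 182.
Well-connected: audit gives 261 − 54 = 207; no audit gives 182 − 0 = 182. No deviation. ✓
Unconnected: no audit gives 182 − 0 = 182; audit gives 261 − 157 = 104. No deviation. ✓
Both incentive constraints hold.

Yes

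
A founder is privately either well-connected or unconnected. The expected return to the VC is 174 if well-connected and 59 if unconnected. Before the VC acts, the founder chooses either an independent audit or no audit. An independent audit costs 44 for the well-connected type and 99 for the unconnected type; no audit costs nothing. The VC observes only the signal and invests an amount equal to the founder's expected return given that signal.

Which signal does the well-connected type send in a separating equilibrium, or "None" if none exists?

None

Try well-connected → audit, unconnected → no audit:
  If types separate, audit earns payment 174 and no audit earns 59.
  Well-connected: audit gives 174 − 44 = 130; no audit gives 59 − 0 = 59. No deviation. ✓
  Unconnected: no audit gives 59 − 0 = 59; audit gives 174 − 99 = 75. Would deviate. ✗
Try well-connected → no audit, unconnected → audit:
  If types separate, no audit earns payment 174 and audit earns 59.
  Well-connected: no audit gives 174 − 0 = 174; audit gives 59 − 44 = 15. No deviation. ✓
  Unconnected: audit gives 59 − 99 = -40; no audit gives 174 − 0 = 174. Would deviate. ✗
Neither assignment is incentive-compatible.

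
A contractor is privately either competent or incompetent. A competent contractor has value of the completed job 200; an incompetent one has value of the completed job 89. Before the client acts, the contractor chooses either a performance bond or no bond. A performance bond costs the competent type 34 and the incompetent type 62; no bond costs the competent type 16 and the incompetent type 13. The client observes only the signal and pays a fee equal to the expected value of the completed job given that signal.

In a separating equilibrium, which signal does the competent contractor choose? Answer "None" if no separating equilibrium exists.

None

Try competent → bond, incompetent → no bond:
  If types separate, bond earns payment 200 and no bond earns 89.
  Competent: bond gives 200 − 34 = 166; no bond gives 89 − 16 = 73. No deviation. ✓
  Incompetent: no bond gives 89 − 13 = 76; bond gives 200 − 62 = 138. Would deviate. ✗
Try competent → no bond, incompetent → bond:
  If types separate, no bond earns payment 200 and bond earns 89.
  Competent: no bond gives 200 − 16 = 184; bond gives 89 − 34 = 55. No deviation. ✓
  Incompetent: bond gives 89 − 62 = 27; no bond gives 200 − 13 = 187. Would deviate. ✗
Neither assignment is incentive-compatible.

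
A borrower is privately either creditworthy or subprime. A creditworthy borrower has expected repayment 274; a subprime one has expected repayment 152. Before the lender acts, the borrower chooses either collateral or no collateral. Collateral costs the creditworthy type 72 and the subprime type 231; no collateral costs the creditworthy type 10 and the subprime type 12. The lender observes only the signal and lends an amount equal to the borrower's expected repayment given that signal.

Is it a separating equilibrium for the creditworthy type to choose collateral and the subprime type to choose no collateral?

Yes

If types separate, collateral earns payment 274 and no collateral earns 152.
Creditworthy: collateral gives 274 − 72 = 202; no collateral gives 152 − 10 = 142. No deviation. ✓
Subprime: no collateral gives 152 − 12 = 140; collateral gives 274 − 231 = 43. No deviation. ✓
Both incentive constraints hold.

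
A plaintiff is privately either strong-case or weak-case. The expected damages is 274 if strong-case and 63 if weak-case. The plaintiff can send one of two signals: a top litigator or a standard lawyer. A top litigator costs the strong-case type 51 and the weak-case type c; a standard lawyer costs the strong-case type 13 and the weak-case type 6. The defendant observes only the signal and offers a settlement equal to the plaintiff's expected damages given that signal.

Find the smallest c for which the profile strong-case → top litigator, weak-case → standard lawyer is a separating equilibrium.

217

Under separation: top litigator → strong-case (pays 274); standard lawyer → weak-case (pays 63).
Strong-case: 274 − 51 = 223 ≥ 63 − 13 = 50. Holds regardless of c. ✓
Weak-case: 63 − 6 ≥ 274 − c, so c ≥ 274 − 57 = 217.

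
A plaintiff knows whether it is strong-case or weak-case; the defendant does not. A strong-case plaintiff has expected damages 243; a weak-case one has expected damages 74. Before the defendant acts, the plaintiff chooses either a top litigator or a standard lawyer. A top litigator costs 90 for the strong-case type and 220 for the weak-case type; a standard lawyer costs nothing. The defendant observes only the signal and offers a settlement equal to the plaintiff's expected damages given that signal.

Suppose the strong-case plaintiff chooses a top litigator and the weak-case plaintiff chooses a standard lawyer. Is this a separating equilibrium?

Yes

If types separate, top litigator earns payment 243 and standard lawyer earns 74.
Strong-case: top litigator gives 243 − 90 = 153; standard lawyer gives 74 − 0 = 74. No deviation. ✓
Weak-case: standard lawyer gives 74 − 0 = 74; top litigator gives 243 − 220 = 23. No deviation. ✓
Both incentive constraints hold.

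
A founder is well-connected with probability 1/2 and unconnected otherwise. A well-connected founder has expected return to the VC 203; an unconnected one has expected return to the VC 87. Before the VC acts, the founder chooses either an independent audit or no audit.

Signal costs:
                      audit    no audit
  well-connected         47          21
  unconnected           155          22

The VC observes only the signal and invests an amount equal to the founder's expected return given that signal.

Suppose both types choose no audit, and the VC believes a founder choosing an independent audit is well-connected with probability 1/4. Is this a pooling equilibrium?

On the equilibrium path (no audit) the VC holds the prior 1/2 and pays 1/2·203 + 1/2·87 = 145. Off-path (audit) belief 1/4 gives 1/4·203 + 3/4·87 = 116.
Well-connected: no audit gives 145 − 21 = 124; audit gives 116 − 47 = 69. Stays. ✓
Unconnected: no audit gives 145 − 22 = 123; audit gives 116 − 155 = -39. Stays. ✓
Beliefs are Bayes-consistent on-path and both types best-respond.

Yes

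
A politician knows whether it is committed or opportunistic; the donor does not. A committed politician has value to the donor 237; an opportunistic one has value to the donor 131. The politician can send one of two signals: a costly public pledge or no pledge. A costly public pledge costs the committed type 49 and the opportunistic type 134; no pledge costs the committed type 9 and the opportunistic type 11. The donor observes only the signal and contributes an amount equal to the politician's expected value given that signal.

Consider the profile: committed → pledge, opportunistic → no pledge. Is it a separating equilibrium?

If types separate, pledge earns payment 237 and no pledge earns 131.
Committed: pledge gives 237 − 49 = 188; no pledge gives 131 − 9 = 122. No deviation. ✓
Opportunistic: no pledge gives 131 − 11 = 120; pledge gives 237 − 134 = 103. No deviation. ✓
Both incentive constraints hold.

Yes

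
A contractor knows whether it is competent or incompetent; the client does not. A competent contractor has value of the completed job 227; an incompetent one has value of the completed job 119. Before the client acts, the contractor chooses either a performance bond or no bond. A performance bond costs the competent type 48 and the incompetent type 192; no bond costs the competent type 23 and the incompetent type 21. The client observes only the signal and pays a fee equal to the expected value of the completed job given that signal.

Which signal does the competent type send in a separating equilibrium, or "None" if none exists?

bond

Try competent → bond, incompetent → no bond:
  Under separation the client infers type exactly: bond → competent (pays 227), no bond → incompetent (pays 119).
  Competent: bond gives 227 − 48 = 179; no bond gives 119 − 23 = 96. No deviation. ✓
  Incompetent: no bond gives 119 − 21 = 98; bond gives 227 − 192 = 35. No deviation. ✓
Both hold — the competent type sends bond.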